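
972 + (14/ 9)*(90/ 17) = 16664/ 17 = 980.24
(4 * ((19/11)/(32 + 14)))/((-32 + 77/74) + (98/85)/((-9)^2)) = -0.00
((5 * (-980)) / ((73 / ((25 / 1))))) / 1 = -122500 / 73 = -1678.08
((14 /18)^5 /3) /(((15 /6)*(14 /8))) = 0.02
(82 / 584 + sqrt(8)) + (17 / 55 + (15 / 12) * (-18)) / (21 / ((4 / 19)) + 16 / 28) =-3644513 / 45112540 + 2 * sqrt(2) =2.75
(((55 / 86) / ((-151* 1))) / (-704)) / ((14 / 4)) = 5 / 2908864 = 0.00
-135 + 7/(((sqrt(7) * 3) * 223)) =-135 + sqrt(7)/669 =-135.00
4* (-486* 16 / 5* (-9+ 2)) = 217728 / 5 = 43545.60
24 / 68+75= 1281 / 17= 75.35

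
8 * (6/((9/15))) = 80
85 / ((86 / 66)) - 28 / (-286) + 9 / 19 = 7687964 / 116831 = 65.80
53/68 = 0.78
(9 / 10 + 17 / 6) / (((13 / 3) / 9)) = 504 / 65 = 7.75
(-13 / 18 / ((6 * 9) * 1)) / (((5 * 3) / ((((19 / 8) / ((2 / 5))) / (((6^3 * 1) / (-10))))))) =1235 / 5038848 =0.00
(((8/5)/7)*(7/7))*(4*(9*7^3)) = 14112/5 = 2822.40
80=80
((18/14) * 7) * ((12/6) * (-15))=-270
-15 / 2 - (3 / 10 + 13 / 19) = -806 / 95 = -8.48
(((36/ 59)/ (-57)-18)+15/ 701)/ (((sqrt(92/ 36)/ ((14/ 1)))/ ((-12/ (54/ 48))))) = 275352000*sqrt(23)/ 785821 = 1680.46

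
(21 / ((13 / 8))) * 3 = 504 / 13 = 38.77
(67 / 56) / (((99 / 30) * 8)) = 335 / 7392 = 0.05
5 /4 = 1.25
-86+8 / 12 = -256 / 3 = -85.33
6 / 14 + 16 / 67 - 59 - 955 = -475253 / 469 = -1013.33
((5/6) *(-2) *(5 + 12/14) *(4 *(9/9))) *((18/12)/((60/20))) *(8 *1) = -3280/21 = -156.19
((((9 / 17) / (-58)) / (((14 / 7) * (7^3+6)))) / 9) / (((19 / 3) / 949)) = -2847 / 13076332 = -0.00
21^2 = 441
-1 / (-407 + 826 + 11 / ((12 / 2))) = -6 / 2525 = -0.00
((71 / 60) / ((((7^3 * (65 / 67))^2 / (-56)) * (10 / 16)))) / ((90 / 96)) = -81592064 / 79885771875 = -0.00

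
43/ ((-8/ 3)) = -129/ 8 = -16.12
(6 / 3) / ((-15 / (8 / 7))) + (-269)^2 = 7597889 / 105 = 72360.85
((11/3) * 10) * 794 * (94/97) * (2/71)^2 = 32839840/1466931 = 22.39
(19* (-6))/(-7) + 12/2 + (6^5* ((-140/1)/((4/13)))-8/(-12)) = -3538057.05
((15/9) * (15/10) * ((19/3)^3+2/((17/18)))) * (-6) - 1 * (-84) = -575023/153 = -3758.32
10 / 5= 2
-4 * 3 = -12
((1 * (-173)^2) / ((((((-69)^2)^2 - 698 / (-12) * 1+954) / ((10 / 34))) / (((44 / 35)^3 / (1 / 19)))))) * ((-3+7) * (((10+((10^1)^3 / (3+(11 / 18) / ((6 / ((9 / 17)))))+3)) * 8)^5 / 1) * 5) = 16351519549569926467032673142848931927949312 / 372151937815172214986806835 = 43937751998730270.88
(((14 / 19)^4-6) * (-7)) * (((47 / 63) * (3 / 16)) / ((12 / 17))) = 297032245 / 37532448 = 7.91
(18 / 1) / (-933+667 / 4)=-72 / 3065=-0.02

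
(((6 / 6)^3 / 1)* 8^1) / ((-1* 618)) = -4 / 309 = -0.01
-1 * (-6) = 6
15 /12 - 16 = -59 /4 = -14.75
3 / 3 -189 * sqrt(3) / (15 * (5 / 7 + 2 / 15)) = 1 -1323 * sqrt(3) / 89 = -24.75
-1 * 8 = -8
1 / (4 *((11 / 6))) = 3 / 22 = 0.14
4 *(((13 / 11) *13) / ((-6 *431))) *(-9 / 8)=507 / 18964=0.03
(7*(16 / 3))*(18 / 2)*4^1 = 1344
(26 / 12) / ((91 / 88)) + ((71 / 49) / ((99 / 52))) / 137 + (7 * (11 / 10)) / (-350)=690769543 / 332293500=2.08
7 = 7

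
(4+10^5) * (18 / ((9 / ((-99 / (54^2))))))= -550022 / 81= -6790.40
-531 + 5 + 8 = -518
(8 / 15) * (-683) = -364.27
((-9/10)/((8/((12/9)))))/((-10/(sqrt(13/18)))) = sqrt(26)/400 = 0.01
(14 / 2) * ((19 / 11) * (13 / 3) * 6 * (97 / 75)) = 335426 / 825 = 406.58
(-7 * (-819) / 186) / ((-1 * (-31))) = 1911 / 1922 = 0.99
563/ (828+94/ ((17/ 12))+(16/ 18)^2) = 775251/ 1232612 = 0.63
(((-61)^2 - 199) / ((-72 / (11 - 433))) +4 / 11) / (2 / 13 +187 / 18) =53135589 / 27137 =1958.05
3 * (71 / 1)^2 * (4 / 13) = 60492 / 13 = 4653.23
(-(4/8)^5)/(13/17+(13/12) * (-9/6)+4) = -0.01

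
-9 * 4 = -36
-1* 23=-23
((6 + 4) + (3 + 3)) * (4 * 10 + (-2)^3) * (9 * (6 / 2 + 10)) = 59904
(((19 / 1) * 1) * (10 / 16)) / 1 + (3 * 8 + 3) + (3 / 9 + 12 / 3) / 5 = 4769 / 120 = 39.74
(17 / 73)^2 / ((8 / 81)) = 23409 / 42632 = 0.55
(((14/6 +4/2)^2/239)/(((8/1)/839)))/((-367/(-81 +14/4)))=21977605/12630672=1.74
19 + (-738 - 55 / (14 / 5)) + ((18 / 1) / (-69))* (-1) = -237759 / 322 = -738.38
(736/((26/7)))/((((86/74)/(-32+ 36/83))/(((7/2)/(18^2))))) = -58.14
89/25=3.56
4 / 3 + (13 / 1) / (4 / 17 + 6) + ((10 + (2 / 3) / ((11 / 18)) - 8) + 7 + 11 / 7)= 369263 / 24486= 15.08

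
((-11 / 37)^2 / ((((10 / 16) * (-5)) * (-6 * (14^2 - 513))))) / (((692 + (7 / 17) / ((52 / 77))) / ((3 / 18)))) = -213928 / 59784153027975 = -0.00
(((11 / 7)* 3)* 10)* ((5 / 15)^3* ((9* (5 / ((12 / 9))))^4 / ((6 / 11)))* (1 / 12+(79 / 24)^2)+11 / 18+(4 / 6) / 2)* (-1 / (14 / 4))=-15602257847165 / 1204224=-12956275.45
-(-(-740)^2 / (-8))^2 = -4685402500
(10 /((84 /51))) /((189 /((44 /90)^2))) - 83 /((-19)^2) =-42987491 /193429215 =-0.22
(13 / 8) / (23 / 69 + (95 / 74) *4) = 1443 / 4856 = 0.30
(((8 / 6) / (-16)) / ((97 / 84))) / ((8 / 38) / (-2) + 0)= 133 / 194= 0.69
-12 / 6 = -2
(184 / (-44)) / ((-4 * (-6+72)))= 23 / 1452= 0.02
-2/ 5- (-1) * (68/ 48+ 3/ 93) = 1951/ 1860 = 1.05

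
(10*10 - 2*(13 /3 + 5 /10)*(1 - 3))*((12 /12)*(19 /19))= 358 /3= 119.33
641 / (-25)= -641 / 25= -25.64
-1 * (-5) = 5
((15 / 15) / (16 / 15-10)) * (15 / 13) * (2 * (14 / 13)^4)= -8643600 / 24876631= -0.35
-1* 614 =-614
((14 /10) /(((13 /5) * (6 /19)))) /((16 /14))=931 /624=1.49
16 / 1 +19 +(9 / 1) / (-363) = 34.98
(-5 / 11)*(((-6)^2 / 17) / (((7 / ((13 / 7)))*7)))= -2340 / 64141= -0.04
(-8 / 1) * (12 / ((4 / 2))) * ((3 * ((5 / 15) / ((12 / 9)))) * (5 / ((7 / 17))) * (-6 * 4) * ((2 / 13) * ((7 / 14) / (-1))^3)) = -18360 / 91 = -201.76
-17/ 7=-2.43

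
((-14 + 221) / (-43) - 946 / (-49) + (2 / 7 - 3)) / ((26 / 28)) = 49632 / 3913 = 12.68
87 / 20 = 4.35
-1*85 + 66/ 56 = -2347/ 28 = -83.82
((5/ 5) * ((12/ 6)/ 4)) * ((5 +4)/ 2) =9/ 4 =2.25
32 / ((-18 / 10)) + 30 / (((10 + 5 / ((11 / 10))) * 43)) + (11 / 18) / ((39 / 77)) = -3990169 / 241488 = -16.52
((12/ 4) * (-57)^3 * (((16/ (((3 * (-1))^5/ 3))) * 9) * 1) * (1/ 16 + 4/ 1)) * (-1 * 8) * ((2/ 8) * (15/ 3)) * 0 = 0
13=13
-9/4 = -2.25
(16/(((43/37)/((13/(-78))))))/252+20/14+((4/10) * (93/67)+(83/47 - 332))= -6000562913/18279945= -328.26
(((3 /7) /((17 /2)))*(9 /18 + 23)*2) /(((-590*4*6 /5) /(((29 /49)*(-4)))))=1363 /688058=0.00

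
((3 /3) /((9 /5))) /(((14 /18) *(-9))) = -5 /63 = -0.08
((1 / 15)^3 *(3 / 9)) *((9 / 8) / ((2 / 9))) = 0.00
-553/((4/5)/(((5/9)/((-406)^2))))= -1975/847728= -0.00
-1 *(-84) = 84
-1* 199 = -199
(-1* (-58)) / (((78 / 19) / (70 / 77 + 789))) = 4787639 / 429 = 11160.00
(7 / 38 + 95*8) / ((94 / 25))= 722175 / 3572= 202.18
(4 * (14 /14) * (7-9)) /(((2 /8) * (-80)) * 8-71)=8 /231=0.03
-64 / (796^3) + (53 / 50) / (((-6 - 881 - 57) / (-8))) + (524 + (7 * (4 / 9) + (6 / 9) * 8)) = 222810358399823 / 418459806900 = 532.45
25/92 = 0.27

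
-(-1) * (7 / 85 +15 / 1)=15.08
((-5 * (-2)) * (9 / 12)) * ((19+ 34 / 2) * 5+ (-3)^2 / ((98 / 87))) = 276345 / 196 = 1409.92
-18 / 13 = -1.38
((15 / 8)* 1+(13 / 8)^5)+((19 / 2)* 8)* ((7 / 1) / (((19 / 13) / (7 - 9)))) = -23422371 / 32768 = -714.79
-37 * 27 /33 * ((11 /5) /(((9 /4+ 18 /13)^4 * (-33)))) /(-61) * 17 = -4599006464 /1426981972185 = -0.00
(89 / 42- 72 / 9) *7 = -247 / 6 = -41.17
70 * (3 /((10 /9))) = 189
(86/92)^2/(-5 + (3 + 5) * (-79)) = -1849/1347892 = -0.00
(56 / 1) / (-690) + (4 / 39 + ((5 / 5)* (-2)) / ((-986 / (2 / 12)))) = 96151 / 4422210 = 0.02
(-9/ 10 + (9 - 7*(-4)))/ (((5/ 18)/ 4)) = 12996/ 25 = 519.84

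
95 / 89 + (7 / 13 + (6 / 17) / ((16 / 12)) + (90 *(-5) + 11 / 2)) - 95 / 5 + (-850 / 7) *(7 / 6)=-35598692 / 59007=-603.30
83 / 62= 1.34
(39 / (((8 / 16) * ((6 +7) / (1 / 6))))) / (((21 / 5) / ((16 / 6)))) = 40 / 63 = 0.63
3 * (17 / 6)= 17 / 2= 8.50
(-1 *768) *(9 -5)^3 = -49152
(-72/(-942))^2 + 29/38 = 720293/936662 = 0.77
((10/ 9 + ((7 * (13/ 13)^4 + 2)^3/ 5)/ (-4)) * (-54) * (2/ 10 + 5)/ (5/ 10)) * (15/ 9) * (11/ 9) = 1819246/ 45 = 40427.69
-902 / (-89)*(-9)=-8118 / 89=-91.21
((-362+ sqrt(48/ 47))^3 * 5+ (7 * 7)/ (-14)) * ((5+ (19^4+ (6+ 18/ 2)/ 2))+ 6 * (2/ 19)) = -110427054706482993/ 3572+ 915122305486440 * sqrt(141)/ 41971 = -30655724607332.45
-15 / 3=-5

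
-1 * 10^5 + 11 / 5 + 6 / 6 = -499984 / 5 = -99996.80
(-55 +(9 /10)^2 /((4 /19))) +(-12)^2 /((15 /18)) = 48659 /400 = 121.65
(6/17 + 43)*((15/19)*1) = 11055/323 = 34.23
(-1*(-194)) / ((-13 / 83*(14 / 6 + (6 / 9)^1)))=-16102 / 39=-412.87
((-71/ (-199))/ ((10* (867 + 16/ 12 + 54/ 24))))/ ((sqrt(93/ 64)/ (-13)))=-14768* sqrt(93)/ 322237715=-0.00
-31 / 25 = -1.24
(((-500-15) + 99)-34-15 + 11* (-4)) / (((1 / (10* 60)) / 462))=-141094800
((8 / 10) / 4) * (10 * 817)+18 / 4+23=3323 / 2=1661.50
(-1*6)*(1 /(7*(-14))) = 3 /49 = 0.06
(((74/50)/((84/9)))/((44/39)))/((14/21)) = 12987/61600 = 0.21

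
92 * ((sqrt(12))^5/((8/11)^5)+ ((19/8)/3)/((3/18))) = 437+ 33337557 * sqrt(3)/256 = 225993.03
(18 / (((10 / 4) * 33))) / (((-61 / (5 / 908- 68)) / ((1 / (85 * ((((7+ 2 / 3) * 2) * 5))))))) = 555651 / 14888986750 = 0.00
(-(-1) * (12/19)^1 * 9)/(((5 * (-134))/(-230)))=2484/1273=1.95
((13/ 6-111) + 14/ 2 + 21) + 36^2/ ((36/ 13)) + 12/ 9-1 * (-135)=1047/ 2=523.50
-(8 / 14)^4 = -256 / 2401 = -0.11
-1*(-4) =4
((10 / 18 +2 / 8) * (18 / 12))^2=841 / 576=1.46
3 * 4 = 12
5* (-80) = -400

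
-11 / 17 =-0.65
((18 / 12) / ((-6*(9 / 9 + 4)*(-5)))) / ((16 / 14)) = 0.01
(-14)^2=196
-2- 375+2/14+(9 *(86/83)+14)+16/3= -606910/1743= -348.20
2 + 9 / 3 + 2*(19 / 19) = 7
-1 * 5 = -5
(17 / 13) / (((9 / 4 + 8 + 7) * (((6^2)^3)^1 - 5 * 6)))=34 / 20911761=0.00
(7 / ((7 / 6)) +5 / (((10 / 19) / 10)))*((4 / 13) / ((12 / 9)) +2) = 2929 / 13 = 225.31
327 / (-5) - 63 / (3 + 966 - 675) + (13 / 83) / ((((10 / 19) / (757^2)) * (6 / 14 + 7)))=531983743 / 23240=22890.87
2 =2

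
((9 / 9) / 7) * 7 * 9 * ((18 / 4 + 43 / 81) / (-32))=-815 / 576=-1.41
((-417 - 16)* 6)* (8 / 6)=-3464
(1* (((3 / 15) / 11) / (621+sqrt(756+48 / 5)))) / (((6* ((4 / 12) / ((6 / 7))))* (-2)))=-621 / 98784686+sqrt(4785) / 246961715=-0.00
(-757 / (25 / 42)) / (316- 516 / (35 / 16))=-111279 / 7010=-15.87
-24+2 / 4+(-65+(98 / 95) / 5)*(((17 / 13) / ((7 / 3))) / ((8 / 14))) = -2150077 / 24700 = -87.05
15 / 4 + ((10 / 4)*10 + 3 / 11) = 1277 / 44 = 29.02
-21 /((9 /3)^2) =-2.33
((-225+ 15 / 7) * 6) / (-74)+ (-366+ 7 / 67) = -6035825 / 17353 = -347.83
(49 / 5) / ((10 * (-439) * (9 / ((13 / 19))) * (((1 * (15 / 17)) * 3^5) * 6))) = -10829 / 82087951500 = -0.00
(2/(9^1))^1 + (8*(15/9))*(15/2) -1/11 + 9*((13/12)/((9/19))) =120.71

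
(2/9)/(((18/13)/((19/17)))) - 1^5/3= -212/1377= -0.15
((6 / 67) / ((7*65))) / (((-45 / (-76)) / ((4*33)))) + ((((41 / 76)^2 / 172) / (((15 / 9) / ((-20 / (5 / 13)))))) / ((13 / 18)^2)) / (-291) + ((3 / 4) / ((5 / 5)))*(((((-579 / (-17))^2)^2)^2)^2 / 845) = 2909905142533421574186.26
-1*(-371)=371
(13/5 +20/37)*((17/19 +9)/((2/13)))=201.99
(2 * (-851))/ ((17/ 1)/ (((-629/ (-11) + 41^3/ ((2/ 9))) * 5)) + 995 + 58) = -58075958870/ 35930661179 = -1.62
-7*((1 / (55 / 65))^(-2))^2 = -102487 / 28561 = -3.59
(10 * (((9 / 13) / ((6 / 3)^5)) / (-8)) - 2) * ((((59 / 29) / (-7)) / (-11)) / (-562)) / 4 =199007 / 8352920576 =0.00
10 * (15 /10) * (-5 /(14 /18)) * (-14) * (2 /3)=900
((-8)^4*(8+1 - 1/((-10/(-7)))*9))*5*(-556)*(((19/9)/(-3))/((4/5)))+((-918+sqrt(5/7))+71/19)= sqrt(35)/7+513815589/19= 27042926.58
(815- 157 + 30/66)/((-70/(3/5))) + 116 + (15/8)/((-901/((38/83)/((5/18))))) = 15886070234/143957275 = 110.35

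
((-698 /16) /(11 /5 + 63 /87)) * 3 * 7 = -1062705 /3392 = -313.30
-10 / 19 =-0.53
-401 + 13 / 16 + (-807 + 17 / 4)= -19247 / 16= -1202.94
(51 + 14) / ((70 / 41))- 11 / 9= 4643 / 126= 36.85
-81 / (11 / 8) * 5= -3240 / 11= -294.55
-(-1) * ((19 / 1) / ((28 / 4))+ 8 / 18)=199 / 63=3.16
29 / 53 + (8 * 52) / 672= 1298 / 1113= 1.17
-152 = -152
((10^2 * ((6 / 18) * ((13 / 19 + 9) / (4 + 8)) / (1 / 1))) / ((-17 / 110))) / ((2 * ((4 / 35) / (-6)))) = 4427500 / 969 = 4569.14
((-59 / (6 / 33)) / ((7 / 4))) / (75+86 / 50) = -16225 / 6713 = -2.42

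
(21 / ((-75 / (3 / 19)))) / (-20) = 21 / 9500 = 0.00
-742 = -742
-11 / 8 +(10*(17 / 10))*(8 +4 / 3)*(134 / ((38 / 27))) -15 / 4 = 2295445 / 152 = 15101.61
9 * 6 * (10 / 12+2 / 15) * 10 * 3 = 1566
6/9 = 0.67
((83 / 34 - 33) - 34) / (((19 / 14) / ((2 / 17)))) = -30730 / 5491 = -5.60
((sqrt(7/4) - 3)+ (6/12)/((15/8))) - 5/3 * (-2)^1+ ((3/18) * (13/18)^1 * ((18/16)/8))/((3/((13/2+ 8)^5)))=sqrt(7)/2+ 1333445869/368640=3618.53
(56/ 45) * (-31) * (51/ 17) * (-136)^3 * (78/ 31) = 3662503936/ 5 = 732500787.20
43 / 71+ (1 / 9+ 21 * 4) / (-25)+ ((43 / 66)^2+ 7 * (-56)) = -1016317891 / 2577300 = -394.33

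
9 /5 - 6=-21 /5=-4.20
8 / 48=1 / 6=0.17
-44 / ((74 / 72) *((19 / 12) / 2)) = -38016 / 703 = -54.08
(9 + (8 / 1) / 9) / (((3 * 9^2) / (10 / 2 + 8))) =1157 / 2187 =0.53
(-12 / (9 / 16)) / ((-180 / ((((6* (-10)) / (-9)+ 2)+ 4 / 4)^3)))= 390224 / 3645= 107.06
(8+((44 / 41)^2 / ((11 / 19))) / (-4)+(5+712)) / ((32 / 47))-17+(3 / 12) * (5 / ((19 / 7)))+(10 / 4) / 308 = 82442285837 / 78697696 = 1047.58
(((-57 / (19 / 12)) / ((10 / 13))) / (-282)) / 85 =39 / 19975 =0.00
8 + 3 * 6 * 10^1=188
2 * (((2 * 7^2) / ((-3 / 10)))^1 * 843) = -550760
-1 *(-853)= 853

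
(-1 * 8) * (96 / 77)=-768 / 77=-9.97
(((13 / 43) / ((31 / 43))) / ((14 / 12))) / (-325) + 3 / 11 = 16209 / 59675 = 0.27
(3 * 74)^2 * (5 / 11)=22401.82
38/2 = 19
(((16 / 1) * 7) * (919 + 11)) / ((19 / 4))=416640 / 19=21928.42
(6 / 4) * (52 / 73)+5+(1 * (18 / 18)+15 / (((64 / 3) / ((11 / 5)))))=40251 / 4672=8.62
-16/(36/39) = -52/3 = -17.33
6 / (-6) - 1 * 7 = -8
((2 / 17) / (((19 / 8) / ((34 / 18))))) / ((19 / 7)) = 112 / 3249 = 0.03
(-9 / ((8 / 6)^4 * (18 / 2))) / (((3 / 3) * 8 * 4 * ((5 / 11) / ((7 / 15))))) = -2079 / 204800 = -0.01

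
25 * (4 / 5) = 20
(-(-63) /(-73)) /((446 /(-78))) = 2457 /16279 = 0.15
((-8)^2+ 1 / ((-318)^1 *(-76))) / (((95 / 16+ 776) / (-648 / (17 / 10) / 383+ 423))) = 34.54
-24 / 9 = -8 / 3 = -2.67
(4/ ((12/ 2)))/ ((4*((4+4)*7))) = 1/ 336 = 0.00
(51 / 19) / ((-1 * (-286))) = 51 / 5434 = 0.01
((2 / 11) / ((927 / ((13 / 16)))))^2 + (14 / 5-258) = -8491325457331 / 33273218880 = -255.20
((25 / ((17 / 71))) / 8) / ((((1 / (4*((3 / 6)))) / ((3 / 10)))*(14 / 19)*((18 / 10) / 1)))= 33725 / 5712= 5.90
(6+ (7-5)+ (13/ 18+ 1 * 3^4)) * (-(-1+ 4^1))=-1615/ 6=-269.17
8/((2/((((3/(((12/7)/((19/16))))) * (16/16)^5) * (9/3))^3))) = 63521199/65536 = 969.26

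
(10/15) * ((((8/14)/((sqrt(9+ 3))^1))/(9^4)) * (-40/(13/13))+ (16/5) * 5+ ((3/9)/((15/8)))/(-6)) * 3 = 4312/135 - 160 * sqrt(3)/137781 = 31.94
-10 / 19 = -0.53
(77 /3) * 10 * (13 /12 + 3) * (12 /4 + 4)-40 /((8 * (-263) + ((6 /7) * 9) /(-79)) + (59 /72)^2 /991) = 789378884163343145 /107597463906798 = 7336.41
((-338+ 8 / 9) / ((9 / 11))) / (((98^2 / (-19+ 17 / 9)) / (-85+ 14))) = -13032547 / 250047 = -52.12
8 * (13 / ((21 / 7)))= 104 / 3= 34.67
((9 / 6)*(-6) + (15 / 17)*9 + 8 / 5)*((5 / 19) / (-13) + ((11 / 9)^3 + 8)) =5.31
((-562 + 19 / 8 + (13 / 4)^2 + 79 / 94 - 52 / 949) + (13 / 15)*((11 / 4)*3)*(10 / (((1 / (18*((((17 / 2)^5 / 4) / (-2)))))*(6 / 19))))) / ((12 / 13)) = -516214387169533 / 21080064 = -24488274.19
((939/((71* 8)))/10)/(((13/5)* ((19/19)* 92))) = 0.00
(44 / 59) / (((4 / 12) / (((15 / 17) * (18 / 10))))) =3564 / 1003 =3.55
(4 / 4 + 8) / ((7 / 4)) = 36 / 7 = 5.14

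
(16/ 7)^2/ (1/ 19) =4864/ 49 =99.27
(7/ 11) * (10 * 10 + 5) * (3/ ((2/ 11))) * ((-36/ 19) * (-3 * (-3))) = -357210/ 19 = -18800.53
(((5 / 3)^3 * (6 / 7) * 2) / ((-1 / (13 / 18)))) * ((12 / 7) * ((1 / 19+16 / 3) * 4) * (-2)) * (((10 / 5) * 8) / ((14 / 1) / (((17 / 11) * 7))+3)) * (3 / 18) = 4342208000 / 16515009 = 262.92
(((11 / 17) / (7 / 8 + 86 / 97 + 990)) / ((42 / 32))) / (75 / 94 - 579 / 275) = -3530489600 / 9286814575899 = -0.00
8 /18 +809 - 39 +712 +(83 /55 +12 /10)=1485.15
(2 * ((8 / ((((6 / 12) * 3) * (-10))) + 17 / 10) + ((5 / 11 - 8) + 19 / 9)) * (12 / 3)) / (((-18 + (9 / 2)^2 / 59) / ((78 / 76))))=5184920 / 2612709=1.98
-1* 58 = -58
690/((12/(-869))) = -99935/2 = -49967.50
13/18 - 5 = -77/18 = -4.28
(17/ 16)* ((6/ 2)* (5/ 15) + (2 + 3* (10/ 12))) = 187/ 32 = 5.84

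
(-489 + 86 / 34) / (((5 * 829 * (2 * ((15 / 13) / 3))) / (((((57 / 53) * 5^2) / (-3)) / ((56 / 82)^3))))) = 70392118745 / 16396585408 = 4.29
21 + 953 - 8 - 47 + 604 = 1523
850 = 850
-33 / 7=-4.71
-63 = -63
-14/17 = -0.82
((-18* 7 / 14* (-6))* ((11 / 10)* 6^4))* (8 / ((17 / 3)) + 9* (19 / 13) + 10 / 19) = 1161812.73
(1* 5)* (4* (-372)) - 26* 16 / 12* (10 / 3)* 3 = -23360 / 3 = -7786.67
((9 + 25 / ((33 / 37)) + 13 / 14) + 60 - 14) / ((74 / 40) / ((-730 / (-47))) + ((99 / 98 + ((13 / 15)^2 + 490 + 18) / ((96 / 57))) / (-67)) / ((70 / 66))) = -18592265902000 / 918110322547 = -20.25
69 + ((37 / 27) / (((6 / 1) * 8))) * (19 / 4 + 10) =359879 / 5184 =69.42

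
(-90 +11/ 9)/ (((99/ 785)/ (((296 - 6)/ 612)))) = -5349775/ 16038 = -333.57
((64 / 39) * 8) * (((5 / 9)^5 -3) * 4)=-154.76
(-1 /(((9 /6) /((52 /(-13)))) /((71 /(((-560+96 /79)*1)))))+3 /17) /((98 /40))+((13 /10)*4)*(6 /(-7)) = -155938778 /34473705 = -4.52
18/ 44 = 9/ 22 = 0.41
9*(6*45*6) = 14580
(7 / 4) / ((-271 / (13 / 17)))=-91 / 18428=-0.00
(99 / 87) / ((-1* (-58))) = 33 / 1682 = 0.02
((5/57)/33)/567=5/1066527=0.00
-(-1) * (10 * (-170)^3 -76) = -49130076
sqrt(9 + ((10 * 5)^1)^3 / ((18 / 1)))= sqrt(62581) / 3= 83.39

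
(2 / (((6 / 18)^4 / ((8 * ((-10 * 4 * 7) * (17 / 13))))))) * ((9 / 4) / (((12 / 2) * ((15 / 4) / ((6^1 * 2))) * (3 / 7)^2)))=-40303872 / 13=-3100297.85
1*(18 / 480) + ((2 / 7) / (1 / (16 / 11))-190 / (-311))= 2038401 / 1915760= 1.06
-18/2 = -9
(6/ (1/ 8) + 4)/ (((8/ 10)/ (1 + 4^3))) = 4225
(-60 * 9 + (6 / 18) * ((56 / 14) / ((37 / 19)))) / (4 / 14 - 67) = 419048 / 51837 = 8.08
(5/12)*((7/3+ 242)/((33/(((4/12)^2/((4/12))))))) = 3665/3564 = 1.03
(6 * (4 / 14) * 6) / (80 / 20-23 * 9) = -72 / 1421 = -0.05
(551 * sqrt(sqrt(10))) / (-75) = -551 * 10^(1 / 4) / 75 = -13.06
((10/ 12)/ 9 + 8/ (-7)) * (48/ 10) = -1588/ 315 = -5.04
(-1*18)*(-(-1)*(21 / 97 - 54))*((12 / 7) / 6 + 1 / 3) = 406926 / 679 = 599.30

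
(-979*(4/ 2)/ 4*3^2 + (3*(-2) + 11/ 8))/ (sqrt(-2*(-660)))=-35281*sqrt(330)/ 5280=-121.38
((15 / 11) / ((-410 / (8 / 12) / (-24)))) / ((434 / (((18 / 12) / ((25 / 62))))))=36 / 78925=0.00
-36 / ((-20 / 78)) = 702 / 5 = 140.40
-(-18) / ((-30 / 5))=-3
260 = 260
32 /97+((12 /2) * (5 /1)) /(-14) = -1231 /679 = -1.81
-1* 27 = -27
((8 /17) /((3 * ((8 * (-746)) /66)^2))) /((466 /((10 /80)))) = 363 /70539516032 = 0.00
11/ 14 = 0.79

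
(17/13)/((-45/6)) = -34/195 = -0.17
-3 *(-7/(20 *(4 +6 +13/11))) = 77/820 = 0.09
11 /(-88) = -1 /8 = -0.12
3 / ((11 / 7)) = 21 / 11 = 1.91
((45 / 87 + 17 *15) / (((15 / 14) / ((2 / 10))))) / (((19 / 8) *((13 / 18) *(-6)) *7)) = -96 / 145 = -0.66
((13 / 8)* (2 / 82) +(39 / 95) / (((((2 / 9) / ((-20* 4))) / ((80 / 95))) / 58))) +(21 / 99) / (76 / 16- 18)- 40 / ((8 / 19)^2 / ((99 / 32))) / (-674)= -32237018722561405 / 4466637728256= -7217.29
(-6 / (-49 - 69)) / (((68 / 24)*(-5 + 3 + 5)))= 6 / 1003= 0.01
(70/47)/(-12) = -35/282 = -0.12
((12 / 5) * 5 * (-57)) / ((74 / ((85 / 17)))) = -1710 / 37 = -46.22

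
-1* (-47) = 47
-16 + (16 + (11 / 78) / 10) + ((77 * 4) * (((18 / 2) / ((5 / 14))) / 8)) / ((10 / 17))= 6432481 / 3900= 1649.35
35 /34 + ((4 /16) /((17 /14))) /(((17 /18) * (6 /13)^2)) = 2373 /1156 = 2.05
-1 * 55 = -55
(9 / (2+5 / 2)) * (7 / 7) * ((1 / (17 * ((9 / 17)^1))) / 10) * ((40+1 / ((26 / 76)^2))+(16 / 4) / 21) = 34592 / 31941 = 1.08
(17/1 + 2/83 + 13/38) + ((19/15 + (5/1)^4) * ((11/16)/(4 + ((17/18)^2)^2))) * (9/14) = 596084310967/7939012250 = 75.08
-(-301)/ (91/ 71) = 3053/ 13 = 234.85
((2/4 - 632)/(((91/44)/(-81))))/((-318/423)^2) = 43761.90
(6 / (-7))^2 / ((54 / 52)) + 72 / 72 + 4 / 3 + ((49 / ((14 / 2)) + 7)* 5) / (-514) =36578 / 12593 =2.90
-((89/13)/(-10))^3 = 704969/2197000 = 0.32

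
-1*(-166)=166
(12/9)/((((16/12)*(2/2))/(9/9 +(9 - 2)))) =8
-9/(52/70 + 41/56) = -360/59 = -6.10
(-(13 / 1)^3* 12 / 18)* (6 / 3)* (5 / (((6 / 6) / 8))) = -117173.33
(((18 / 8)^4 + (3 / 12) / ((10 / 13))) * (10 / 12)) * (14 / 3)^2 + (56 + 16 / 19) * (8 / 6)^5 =46657391 / 65664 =710.55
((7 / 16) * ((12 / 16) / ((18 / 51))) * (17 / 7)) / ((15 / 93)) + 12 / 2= 12799 / 640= 20.00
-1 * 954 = -954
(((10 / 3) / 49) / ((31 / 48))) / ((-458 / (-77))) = 880 / 49693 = 0.02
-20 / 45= -4 / 9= -0.44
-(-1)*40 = 40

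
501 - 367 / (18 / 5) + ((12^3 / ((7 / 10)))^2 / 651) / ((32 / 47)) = 2707775239 / 191394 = 14147.65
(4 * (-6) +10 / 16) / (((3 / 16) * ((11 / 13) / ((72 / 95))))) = -10608 / 95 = -111.66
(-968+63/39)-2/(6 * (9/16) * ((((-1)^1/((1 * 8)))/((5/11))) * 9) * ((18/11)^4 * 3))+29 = -58284568114/62178597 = -937.37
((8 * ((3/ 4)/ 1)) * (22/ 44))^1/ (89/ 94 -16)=-282/ 1415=-0.20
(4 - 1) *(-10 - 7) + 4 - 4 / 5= -239 / 5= -47.80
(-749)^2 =561001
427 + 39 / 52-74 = 1415 / 4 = 353.75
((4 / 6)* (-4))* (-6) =16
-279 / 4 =-69.75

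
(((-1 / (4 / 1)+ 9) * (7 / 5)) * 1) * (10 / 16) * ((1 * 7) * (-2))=-1715 / 16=-107.19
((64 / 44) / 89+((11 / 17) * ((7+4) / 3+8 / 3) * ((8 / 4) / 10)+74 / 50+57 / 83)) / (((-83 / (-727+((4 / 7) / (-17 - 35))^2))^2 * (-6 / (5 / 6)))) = -313194679098195714389 / 9788648160041766015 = -32.00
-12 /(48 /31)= -31 /4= -7.75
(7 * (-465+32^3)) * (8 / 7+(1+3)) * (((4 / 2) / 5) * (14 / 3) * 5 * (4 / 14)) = 3101088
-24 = -24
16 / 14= 8 / 7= 1.14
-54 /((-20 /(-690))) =-1863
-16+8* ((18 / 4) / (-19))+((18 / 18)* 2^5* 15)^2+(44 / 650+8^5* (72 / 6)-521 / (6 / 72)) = 3812112618 / 6175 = 617346.17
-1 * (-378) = 378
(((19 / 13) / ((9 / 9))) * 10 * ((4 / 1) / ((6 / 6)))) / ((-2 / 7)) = -204.62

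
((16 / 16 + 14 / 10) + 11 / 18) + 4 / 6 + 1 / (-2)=143 / 45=3.18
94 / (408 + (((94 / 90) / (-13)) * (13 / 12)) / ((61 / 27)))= 114680 / 497713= 0.23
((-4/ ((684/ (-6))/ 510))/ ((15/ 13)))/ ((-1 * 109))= -0.14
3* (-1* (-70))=210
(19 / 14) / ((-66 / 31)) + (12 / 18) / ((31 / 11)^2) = -163831 / 295988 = -0.55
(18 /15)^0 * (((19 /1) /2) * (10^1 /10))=19 /2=9.50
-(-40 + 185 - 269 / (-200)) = -29269 / 200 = -146.34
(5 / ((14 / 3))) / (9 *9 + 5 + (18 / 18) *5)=15 / 1274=0.01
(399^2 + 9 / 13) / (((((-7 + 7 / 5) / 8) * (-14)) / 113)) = 1169336430 / 637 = 1835692.98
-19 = -19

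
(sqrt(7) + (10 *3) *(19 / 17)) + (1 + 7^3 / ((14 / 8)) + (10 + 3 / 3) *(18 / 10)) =sqrt(7) + 21278 / 85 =252.98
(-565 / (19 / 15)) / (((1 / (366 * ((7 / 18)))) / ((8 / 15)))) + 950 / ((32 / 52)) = -7368185 / 228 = -32316.60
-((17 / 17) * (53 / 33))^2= -2809 / 1089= -2.58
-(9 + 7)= -16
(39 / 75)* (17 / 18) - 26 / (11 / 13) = -149669 / 4950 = -30.24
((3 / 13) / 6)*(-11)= -11 / 26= -0.42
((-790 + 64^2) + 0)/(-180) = -551/30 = -18.37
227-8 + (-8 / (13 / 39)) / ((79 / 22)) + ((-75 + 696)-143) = 54535 / 79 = 690.32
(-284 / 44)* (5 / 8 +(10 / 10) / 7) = -3053 / 616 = -4.96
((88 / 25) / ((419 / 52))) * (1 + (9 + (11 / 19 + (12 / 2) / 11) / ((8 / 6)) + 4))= 1290536 / 199025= 6.48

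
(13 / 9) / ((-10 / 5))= -13 / 18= -0.72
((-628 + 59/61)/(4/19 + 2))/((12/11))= -7994041/30744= -260.02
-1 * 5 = -5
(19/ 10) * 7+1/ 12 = 803/ 60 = 13.38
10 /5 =2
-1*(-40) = 40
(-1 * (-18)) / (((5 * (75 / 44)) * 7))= 264 / 875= 0.30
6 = 6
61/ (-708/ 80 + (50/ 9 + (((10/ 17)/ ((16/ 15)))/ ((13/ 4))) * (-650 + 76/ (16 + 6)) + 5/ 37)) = -987618060/ 1827372671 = -0.54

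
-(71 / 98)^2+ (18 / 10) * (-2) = -198077 / 48020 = -4.12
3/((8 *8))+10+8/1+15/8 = 1275/64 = 19.92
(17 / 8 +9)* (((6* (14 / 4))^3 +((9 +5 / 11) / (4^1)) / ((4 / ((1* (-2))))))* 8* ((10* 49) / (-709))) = -4442027380 / 7799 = -569563.71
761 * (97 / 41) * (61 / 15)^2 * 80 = 4394768912 / 1845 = 2381988.57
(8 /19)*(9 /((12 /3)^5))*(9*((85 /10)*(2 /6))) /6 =153 /9728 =0.02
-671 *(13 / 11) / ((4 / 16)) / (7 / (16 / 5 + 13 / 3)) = -358436 / 105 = -3413.68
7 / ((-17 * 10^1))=-7 / 170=-0.04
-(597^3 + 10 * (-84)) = -212775333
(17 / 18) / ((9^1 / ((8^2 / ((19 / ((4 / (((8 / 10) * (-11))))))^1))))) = -2720 / 16929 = -0.16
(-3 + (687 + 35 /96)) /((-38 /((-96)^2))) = -3153552 /19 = -165976.42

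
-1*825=-825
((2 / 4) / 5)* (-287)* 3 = -861 / 10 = -86.10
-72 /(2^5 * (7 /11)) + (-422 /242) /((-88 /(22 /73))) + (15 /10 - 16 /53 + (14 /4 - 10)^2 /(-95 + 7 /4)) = -3403856944 /1222337039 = -2.78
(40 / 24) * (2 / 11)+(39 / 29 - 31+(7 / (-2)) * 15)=-156665 / 1914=-81.85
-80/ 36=-2.22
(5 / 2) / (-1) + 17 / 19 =-61 / 38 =-1.61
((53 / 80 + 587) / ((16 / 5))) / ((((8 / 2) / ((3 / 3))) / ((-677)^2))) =21547421277 / 1024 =21042403.59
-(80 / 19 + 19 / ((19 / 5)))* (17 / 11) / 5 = -595 / 209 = -2.85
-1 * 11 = -11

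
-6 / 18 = -1 / 3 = -0.33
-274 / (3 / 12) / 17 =-1096 / 17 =-64.47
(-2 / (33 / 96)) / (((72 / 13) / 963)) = -1011.64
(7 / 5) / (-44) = -7 / 220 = -0.03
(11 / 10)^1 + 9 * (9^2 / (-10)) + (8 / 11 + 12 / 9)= -11507 / 165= -69.74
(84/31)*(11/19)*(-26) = -24024/589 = -40.79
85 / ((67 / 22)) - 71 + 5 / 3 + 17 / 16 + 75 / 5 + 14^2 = 170.64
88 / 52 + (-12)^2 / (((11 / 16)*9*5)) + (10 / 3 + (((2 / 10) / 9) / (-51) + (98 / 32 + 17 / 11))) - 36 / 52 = 499223 / 36720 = 13.60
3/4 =0.75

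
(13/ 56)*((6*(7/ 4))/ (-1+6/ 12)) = -39/ 8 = -4.88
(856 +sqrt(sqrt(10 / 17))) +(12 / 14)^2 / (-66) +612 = 10^(1 / 4) * 17^(3 / 4) / 17 +791246 / 539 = 1468.86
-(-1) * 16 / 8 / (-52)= -1 / 26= -0.04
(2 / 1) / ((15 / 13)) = 26 / 15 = 1.73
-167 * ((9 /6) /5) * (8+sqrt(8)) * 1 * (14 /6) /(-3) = 1169 * sqrt(2) /15+4676 /15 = 421.95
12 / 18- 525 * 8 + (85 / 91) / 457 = -523912771 / 124761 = -4199.33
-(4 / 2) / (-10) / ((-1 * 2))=-0.10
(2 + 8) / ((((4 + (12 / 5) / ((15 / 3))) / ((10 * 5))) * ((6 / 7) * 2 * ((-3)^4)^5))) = 3125 / 167365651248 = 0.00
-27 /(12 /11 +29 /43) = -12771 /835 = -15.29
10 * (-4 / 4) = -10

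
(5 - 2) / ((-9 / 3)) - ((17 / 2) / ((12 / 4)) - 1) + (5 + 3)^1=31 / 6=5.17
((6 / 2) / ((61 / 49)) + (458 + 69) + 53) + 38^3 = 55454.41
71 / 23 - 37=-780 / 23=-33.91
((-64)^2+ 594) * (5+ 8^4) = 19233690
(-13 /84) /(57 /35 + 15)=-65 /6984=-0.01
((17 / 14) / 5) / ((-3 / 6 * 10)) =-17 / 350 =-0.05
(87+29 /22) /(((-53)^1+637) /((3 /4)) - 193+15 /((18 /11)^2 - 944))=66392310 /440257081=0.15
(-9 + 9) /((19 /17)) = 0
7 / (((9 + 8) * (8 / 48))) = 42 / 17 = 2.47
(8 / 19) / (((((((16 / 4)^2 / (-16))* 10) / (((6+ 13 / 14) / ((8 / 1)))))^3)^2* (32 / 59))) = 49145348290811 / 150010524073984000000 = 0.00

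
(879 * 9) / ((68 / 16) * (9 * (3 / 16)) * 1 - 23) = -506304 / 1013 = -499.81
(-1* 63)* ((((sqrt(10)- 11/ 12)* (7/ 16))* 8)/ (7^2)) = 33/ 8- 9* sqrt(10)/ 2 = -10.11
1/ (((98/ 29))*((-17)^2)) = 29/ 28322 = 0.00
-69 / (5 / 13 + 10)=-299 / 45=-6.64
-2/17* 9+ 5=67/17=3.94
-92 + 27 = -65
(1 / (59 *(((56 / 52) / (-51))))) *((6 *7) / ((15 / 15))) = -1989 / 59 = -33.71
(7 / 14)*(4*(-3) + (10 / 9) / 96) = -5179 / 864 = -5.99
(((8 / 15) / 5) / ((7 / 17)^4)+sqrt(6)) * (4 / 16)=sqrt(6) / 4+167042 / 180075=1.54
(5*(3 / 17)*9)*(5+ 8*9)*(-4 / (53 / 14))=-582120 / 901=-646.08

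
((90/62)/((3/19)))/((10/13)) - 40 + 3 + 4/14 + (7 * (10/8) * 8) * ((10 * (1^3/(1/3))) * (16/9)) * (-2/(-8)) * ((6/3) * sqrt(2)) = -10747/434 + 5600 * sqrt(2)/3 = 2615.10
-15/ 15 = -1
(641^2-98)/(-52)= -410783/52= -7899.67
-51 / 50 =-1.02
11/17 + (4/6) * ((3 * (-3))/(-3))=45/17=2.65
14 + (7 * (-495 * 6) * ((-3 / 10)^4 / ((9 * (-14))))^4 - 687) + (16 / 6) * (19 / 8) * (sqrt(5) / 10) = -3693424000000001948617 / 5488000000000000000 + 19 * sqrt(5) / 30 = -671.58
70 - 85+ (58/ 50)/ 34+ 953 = 797329/ 850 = 938.03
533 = 533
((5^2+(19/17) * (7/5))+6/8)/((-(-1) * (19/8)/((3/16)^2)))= 83583/206720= 0.40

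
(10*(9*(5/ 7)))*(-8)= -3600/ 7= -514.29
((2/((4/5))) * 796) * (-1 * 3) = -5970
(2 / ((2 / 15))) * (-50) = -750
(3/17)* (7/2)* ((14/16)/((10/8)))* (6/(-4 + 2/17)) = -147/220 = -0.67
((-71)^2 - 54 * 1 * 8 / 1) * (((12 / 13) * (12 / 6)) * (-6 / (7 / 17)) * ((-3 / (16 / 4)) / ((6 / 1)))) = 1410354 / 91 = 15498.40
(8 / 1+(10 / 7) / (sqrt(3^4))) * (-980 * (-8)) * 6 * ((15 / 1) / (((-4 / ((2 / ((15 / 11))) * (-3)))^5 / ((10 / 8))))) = 289730749 / 25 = 11589229.96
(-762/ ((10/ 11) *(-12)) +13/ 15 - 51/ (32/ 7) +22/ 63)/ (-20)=-603889/ 201600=-3.00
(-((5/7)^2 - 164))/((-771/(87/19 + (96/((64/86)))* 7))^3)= -1521377573694912/5705007935963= -266.67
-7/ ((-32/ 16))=7/ 2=3.50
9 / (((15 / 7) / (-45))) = -189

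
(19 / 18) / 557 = 19 / 10026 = 0.00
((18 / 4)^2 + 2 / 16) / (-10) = -163 / 80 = -2.04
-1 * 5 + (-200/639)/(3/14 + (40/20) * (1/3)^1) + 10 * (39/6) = 470060/7881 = 59.64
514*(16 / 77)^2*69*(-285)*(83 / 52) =-53692686720 / 77077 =-696611.01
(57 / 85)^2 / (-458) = -3249 / 3309050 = -0.00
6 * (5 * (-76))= -2280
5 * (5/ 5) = 5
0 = 0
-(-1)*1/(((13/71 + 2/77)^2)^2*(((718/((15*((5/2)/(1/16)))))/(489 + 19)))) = 357319145628768400/1608253089939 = 222178.43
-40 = -40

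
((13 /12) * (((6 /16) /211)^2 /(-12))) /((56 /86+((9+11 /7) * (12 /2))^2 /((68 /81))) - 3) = -465647 /7821884158278656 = -0.00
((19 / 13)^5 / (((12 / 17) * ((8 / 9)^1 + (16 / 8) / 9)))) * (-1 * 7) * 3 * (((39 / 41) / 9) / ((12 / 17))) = -5009148277 / 187360160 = -26.74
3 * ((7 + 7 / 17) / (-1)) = -378 / 17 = -22.24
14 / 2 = 7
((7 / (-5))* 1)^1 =-7 / 5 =-1.40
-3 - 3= -6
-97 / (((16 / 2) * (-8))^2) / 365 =-97 / 1495040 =-0.00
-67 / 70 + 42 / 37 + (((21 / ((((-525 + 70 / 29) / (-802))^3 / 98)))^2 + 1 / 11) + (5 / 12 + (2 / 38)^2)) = 70326272714911122668790397039132087 / 1270949519668243573807687500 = 55333647.50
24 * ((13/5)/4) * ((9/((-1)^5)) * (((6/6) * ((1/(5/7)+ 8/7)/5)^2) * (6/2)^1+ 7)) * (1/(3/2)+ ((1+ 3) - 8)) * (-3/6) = -1819.57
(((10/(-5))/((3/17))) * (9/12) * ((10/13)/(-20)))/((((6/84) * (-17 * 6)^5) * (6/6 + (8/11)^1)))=-77/320832892224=-0.00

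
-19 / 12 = -1.58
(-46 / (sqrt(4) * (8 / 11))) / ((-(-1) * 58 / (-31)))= 7843 / 464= 16.90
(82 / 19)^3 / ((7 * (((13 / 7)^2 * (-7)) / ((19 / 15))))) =-551368 / 915135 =-0.60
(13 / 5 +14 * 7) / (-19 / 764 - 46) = -384292 / 175815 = -2.19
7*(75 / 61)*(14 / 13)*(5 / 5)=7350 / 793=9.27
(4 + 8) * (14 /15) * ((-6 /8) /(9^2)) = -14 /135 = -0.10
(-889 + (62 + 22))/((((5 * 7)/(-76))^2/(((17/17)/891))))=-132848/31185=-4.26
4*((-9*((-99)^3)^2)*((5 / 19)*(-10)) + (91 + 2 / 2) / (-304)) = 1694664268921777 / 19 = 89192856259040.89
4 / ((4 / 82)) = 82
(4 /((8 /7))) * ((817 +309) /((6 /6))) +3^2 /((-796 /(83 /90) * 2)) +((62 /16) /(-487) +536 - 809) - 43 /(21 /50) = 580529984789 /162813840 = 3565.61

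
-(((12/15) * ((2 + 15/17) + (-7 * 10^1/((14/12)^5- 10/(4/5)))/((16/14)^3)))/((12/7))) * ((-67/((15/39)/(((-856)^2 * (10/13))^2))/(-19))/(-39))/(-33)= -600683599913656784896/76668151131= -7834851774.20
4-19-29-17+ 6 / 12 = -121 / 2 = -60.50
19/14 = 1.36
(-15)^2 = 225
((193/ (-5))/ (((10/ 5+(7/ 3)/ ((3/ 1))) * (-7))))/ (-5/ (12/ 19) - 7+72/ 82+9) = -854604/ 2169125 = -0.39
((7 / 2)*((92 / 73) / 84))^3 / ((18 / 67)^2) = 0.00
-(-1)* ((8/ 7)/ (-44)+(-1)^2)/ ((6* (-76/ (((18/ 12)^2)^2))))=-2025/ 187264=-0.01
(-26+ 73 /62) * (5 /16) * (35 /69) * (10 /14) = -64125 /22816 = -2.81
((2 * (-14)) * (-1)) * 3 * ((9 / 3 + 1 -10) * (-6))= 3024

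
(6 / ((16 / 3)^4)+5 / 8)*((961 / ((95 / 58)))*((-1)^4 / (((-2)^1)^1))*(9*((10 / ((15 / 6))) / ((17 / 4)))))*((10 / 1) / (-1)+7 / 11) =31492332297 / 2140160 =14714.94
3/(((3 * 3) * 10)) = 1/30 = 0.03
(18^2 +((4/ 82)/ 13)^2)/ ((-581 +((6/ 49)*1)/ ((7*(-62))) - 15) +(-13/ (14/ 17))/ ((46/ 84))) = -0.52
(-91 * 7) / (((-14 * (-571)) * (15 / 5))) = -91 / 3426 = -0.03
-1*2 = -2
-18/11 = -1.64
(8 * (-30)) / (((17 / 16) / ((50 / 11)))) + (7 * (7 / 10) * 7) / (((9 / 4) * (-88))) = -34565831 / 33660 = -1026.91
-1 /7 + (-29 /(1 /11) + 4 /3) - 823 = -23957 /21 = -1140.81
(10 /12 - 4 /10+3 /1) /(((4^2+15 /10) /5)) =103 /105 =0.98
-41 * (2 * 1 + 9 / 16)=-1681 / 16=-105.06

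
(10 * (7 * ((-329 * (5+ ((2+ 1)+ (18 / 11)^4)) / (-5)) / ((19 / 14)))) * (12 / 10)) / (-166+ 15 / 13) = -1117128038208 / 2980687985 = -374.79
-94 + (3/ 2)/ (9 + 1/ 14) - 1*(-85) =-1122/ 127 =-8.83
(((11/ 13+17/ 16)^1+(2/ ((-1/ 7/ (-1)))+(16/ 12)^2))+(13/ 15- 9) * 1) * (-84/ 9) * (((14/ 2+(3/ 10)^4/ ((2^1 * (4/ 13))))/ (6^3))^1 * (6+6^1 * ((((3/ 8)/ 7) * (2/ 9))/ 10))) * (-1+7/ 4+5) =-970393358821643/ 9704448000000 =-99.99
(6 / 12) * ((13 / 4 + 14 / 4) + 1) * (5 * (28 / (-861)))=-155 / 246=-0.63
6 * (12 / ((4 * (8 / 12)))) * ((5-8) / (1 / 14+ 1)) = -378 / 5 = -75.60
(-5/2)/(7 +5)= -5/24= -0.21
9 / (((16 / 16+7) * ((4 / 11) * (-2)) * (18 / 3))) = -33 / 128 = -0.26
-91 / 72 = -1.26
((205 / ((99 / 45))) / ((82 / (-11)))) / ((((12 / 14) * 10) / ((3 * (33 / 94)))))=-1155 / 752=-1.54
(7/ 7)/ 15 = 1/ 15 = 0.07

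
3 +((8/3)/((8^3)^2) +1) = 393217/98304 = 4.00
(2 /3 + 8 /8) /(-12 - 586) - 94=-168641 /1794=-94.00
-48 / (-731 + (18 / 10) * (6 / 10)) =150 / 2281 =0.07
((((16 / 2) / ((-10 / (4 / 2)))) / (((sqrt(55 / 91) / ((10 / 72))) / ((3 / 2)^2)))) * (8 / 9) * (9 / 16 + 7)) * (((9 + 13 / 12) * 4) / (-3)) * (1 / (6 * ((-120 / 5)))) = -1331 * sqrt(5005) / 233280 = -0.40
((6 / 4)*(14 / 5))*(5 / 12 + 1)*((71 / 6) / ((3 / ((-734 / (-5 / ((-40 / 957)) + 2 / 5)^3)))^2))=466119623065600000 / 330638940006737011977627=0.00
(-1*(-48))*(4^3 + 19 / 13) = 40848 / 13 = 3142.15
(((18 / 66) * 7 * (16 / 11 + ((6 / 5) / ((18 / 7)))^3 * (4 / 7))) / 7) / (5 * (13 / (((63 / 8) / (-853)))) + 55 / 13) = -5110196 / 87162576875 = -0.00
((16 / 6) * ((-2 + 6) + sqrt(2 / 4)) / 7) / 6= 2 * sqrt(2) / 63 + 16 / 63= 0.30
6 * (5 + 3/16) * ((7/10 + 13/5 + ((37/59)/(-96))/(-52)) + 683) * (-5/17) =-6282.67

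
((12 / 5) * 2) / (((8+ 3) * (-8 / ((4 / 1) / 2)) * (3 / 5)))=-0.18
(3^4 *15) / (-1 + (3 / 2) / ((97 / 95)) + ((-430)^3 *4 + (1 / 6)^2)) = -848556 / 222110754853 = -0.00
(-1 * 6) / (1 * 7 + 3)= -3 / 5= -0.60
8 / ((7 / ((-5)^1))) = -40 / 7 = -5.71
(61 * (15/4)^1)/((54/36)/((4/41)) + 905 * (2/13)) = 23790/16079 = 1.48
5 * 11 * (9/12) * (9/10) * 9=2673/8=334.12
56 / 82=28 / 41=0.68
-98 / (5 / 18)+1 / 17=-29983 / 85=-352.74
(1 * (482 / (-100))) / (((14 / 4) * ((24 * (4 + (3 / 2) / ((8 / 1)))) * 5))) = -482 / 175875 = -0.00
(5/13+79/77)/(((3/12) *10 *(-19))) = -2824/95095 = -0.03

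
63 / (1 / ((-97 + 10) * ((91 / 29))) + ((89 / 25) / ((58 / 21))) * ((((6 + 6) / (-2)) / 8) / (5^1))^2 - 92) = -9975420000 / 14563267867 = -0.68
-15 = -15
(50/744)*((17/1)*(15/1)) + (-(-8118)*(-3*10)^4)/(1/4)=3261487682125/124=26302320017.14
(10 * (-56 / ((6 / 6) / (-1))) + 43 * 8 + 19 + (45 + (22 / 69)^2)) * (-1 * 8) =-36873056 / 4761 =-7744.81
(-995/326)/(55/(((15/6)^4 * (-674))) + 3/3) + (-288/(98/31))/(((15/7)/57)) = -1163790725717/479642170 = -2426.37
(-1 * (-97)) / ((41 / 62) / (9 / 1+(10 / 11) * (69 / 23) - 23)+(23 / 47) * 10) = 35049592 / 1747043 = 20.06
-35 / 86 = -0.41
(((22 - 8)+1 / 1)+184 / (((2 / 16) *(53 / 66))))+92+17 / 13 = 1337600 / 689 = 1941.36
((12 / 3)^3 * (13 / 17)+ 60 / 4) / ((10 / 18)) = 9783 / 85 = 115.09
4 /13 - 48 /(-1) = 628 /13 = 48.31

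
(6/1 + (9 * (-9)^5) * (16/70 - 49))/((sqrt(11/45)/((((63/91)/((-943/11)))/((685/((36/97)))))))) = -881769237084 * sqrt(55)/28509223925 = -229.38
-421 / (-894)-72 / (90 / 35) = -24611 / 894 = -27.53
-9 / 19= -0.47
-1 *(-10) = 10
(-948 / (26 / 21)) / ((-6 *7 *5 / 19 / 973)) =4381419 / 65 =67406.45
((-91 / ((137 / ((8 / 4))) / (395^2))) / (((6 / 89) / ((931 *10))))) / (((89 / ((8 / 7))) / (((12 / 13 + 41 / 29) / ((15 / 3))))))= -2047574740400 / 11919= -171790816.38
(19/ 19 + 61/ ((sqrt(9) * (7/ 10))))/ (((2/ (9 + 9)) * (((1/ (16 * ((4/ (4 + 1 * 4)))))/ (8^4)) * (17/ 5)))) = 310149120/ 119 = 2606295.13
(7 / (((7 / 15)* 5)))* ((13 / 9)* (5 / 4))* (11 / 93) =715 / 1116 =0.64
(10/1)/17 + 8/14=138/119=1.16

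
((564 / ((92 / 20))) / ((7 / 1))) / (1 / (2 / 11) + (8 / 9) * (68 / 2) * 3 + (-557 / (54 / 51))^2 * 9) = 0.00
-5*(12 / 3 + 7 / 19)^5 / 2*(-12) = 118171219290 / 2476099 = 47724.76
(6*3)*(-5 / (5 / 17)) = -306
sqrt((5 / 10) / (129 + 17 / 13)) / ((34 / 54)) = 27* sqrt(91) / 2618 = 0.10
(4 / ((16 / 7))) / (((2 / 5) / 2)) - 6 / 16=67 / 8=8.38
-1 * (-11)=11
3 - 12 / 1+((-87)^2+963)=8523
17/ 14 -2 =-11/ 14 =-0.79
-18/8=-9/4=-2.25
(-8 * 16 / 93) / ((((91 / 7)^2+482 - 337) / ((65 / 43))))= -4160 / 627843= -0.01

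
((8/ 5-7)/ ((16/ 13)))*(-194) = 34047/ 40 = 851.18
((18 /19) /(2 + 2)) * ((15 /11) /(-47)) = -135 /19646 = -0.01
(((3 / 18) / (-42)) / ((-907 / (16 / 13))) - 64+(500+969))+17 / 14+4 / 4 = 2090650427 / 1485666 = 1407.21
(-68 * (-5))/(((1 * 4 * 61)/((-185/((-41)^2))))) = -0.15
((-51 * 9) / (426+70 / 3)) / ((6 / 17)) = -7803 / 2696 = -2.89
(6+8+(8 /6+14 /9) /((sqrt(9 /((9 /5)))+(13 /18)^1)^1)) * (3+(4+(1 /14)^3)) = 2247453 * sqrt(5) /497693+188613171 /1990772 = 104.84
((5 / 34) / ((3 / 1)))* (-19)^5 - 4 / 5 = -61902883 / 510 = -121378.20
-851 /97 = -8.77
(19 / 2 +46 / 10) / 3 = 47 / 10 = 4.70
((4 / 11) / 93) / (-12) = -1 / 3069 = -0.00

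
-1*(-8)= 8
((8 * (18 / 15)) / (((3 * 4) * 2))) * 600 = 240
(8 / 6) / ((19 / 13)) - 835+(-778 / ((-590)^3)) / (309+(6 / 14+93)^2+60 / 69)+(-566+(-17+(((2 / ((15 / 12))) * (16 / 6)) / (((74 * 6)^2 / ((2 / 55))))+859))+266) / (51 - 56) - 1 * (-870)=-585783462602738829780011 / 8081140736735616181500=-72.49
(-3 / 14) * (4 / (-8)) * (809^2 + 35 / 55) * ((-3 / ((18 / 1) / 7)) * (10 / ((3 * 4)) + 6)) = -49195203 / 88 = -559036.40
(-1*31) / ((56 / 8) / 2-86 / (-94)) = -2914 / 415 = -7.02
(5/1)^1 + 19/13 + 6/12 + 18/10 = 8.76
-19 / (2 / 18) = -171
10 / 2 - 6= -1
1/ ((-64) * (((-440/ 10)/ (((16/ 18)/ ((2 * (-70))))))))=-1/ 443520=-0.00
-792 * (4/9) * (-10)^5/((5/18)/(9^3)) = 92378880000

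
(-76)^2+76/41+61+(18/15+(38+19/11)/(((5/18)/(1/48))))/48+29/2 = 1689537133/288640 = 5853.44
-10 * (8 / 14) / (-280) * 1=0.02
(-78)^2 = 6084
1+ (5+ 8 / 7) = 50 / 7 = 7.14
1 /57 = 0.02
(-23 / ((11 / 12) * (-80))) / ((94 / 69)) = 4761 / 20680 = 0.23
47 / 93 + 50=4697 / 93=50.51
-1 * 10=-10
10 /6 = 5 /3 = 1.67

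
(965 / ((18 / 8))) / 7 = 3860 / 63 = 61.27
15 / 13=1.15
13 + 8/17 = 229/17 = 13.47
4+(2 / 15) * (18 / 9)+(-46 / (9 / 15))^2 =5882.04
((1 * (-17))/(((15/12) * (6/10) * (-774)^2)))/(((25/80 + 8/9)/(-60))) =0.00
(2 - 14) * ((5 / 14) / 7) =-30 / 49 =-0.61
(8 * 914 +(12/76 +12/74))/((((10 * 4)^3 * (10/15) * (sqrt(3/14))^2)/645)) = 4641926583/8998400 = 515.86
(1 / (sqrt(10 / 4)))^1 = sqrt(10) / 5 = 0.63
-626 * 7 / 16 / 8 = -2191 / 64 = -34.23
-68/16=-17/4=-4.25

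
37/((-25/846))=-31302/25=-1252.08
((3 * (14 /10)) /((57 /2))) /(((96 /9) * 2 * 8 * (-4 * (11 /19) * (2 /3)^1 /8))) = -63 /14080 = -0.00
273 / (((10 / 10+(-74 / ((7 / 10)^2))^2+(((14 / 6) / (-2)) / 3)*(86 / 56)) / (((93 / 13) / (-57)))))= -112539672 / 74913002951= -0.00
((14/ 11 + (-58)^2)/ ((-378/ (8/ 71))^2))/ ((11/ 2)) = 1184576/ 21788416881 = 0.00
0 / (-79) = 0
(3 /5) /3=1 /5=0.20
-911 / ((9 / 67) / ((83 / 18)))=-5066071 / 162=-31272.04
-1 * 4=-4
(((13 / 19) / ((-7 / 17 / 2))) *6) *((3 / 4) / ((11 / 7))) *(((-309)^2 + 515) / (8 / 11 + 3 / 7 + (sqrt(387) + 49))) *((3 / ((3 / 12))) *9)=-557470621457568 / 239789899 + 33344306979984 *sqrt(43) / 239789899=-1412976.02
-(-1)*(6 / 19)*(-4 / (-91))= 24 / 1729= 0.01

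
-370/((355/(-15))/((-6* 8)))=-53280/71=-750.42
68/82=34/41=0.83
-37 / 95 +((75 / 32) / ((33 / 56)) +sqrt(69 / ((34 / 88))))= 14997 / 4180 +2 *sqrt(12903) / 17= 16.95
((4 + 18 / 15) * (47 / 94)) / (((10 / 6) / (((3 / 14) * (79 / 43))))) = 9243 / 15050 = 0.61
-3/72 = -1/24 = -0.04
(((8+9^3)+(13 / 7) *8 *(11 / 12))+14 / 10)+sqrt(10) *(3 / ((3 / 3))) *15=45 *sqrt(10)+78962 / 105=894.32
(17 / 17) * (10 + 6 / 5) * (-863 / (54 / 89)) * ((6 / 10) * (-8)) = 17204768 / 225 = 76465.64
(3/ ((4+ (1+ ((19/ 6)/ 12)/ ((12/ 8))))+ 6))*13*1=4212/ 1207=3.49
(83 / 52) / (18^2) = 83 / 16848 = 0.00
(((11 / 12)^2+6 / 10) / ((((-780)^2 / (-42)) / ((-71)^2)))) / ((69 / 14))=-256148333 / 2518776000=-0.10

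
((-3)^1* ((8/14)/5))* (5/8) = -3/14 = -0.21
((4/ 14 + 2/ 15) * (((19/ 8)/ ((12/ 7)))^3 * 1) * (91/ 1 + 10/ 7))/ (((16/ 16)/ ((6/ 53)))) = 341708521/ 29306880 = 11.66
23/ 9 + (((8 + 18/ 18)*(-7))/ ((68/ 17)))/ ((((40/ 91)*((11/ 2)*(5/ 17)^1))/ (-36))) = 7919641/ 9900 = 799.96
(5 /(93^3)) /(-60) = -1 /9652284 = -0.00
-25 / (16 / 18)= -225 / 8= -28.12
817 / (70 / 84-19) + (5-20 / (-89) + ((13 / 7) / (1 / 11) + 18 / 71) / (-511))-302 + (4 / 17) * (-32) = -14630637046324 / 41883475739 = -349.32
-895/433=-2.07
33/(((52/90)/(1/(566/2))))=1485/7358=0.20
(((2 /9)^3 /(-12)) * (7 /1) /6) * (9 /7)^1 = -1 /729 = -0.00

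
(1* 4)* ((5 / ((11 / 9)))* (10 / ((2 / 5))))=409.09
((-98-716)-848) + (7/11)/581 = -1517405/913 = -1662.00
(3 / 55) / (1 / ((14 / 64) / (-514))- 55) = -7 / 308605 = -0.00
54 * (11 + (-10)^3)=-53406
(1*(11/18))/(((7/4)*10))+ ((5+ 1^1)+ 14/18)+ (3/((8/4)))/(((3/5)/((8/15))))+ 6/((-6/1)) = 2251/315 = 7.15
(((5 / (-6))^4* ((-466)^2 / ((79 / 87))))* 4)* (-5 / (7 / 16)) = -78719050000 / 14931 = -5272188.73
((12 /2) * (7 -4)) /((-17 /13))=-234 /17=-13.76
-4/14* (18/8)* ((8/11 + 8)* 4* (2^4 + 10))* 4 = -179712/77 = -2333.92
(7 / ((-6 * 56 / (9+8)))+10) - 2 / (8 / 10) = 343 / 48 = 7.15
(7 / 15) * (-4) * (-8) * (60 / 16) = 56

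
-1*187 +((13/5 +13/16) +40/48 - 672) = -205141/240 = -854.75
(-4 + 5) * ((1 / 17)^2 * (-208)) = -208 / 289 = -0.72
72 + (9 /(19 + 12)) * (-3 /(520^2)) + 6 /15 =606885733 /8382400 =72.40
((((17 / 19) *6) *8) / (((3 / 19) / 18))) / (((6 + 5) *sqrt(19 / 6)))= 4896 *sqrt(114) / 209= 250.12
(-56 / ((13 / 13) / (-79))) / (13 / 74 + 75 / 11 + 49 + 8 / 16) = 1800568 / 22993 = 78.31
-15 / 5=-3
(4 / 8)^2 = 1 / 4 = 0.25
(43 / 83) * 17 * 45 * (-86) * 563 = -1592710110 / 83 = -19189278.43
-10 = -10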